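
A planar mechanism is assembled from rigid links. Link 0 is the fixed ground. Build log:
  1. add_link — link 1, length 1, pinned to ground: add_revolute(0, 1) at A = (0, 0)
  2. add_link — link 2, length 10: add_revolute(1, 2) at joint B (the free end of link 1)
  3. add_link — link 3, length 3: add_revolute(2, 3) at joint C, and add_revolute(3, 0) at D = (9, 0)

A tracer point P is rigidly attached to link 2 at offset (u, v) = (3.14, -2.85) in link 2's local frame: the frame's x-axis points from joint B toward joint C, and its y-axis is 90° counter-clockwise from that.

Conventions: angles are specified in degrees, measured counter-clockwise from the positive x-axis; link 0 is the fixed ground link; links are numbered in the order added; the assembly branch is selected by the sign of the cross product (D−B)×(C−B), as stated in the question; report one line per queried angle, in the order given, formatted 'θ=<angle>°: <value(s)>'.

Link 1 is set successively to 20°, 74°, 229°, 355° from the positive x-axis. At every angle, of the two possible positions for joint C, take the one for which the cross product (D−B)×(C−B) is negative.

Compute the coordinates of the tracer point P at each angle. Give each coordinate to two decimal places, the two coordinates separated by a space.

A=(0,0), D=(9.00,0)
θ=20°: B = A + 1.00·(cos20°, sin20°) = (0.9397, 0.3420)
θ=20°: |BD| = 8.0676
θ=20°: circle(B,10.00) ∩ circle(D,3.00): a=9.6737, h=2.5339
θ=20°:   candidates: C₊=(10.7121,2.4635) cross=20.442; C₋=(10.4972,-2.5997) cross=-20.442
θ=20°:   branch - wants cross < 0 → take C=(10.4972,-2.5997) (cross=-20.442)
θ=20°: ex = (C−B)/|BC| = (0.9558,-0.2942); ey = (0.2942,0.9558)
θ=20°: P = B + 3.14·ex + -2.85·ey = (3.1024,-3.3056)
θ=74°: B = A + 1.00·(cos74°, sin74°) = (0.2756, 0.9613)
θ=74°: |BD| = 8.7772
θ=74°: circle(B,10.00) ∩ circle(D,3.00): a=9.5725, h=2.8927
θ=74°:   candidates: C₊=(10.1073,2.7882) cross=25.389; C₋=(9.4737,-2.9624) cross=-25.389
θ=74°:   branch - wants cross < 0 → take C=(9.4737,-2.9624) (cross=-25.389)
θ=74°: ex = (C−B)/|BC| = (0.9198,-0.3924); ey = (0.3924,0.9198)
θ=74°: P = B + 3.14·ex + -2.85·ey = (2.0456,-2.8922)
θ=229°: B = A + 1.00·(cos229°, sin229°) = (-0.6561, -0.7547)
θ=229°: |BD| = 9.6855
θ=229°: circle(B,10.00) ∩ circle(D,3.00): a=9.5405, h=2.9965
θ=229°:   candidates: C₊=(8.6219,2.9761) cross=29.023; C₋=(9.0889,-2.9987) cross=-29.023
θ=229°:   branch - wants cross < 0 → take C=(9.0889,-2.9987) (cross=-29.023)
θ=229°: ex = (C−B)/|BC| = (0.9745,-0.2244); ey = (0.2244,0.9745)
θ=229°: P = B + 3.14·ex + -2.85·ey = (1.7643,-4.2366)
θ=355°: B = A + 1.00·(cos355°, sin355°) = (0.9962, -0.0872)
θ=355°: |BD| = 8.0043
θ=355°: circle(B,10.00) ∩ circle(D,3.00): a=9.6866, h=2.4839
θ=355°:   candidates: C₊=(10.6552,2.5021) cross=19.882; C₋=(10.7093,-2.4654) cross=-19.882
θ=355°:   branch - wants cross < 0 → take C=(10.7093,-2.4654) (cross=-19.882)
θ=355°: ex = (C−B)/|BC| = (0.9713,-0.2378); ey = (0.2378,0.9713)
θ=355°: P = B + 3.14·ex + -2.85·ey = (3.3683,-3.6022)

θ=20°: 3.10 -3.31
θ=74°: 2.05 -2.89
θ=229°: 1.76 -4.24
θ=355°: 3.37 -3.60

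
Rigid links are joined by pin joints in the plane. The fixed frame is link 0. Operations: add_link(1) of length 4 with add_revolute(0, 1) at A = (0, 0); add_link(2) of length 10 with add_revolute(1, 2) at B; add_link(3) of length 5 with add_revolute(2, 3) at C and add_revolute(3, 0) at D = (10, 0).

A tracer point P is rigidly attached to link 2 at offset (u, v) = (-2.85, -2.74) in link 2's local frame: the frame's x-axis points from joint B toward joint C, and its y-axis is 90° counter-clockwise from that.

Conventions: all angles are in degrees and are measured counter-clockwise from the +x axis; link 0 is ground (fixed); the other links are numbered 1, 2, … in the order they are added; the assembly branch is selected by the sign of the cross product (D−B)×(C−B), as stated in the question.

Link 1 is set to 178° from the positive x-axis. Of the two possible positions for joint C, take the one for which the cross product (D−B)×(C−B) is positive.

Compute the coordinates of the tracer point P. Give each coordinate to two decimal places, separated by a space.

A=(0,0), D=(10.00,0)
B = A + 4.00·(cos178°, sin178°) = (-3.9976, 0.1396)
|BD| = 13.9983
circle(B,10.00) ∩ circle(D,5.00): a=9.6780, h=2.5171
  candidates: C₊=(5.7051,2.5600) cross=35.235; C₋=(5.6549,-2.4739) cross=-35.235
  branch + wants cross > 0 → take C=(5.7051,2.5600) (cross=35.235)
ex = (C−B)/|BC| = (0.9703,0.2420); ey = (-0.2420,0.9703)
P = B + -2.85·ex + -2.74·ey = (-6.0996,-3.2088)

-6.10 -3.21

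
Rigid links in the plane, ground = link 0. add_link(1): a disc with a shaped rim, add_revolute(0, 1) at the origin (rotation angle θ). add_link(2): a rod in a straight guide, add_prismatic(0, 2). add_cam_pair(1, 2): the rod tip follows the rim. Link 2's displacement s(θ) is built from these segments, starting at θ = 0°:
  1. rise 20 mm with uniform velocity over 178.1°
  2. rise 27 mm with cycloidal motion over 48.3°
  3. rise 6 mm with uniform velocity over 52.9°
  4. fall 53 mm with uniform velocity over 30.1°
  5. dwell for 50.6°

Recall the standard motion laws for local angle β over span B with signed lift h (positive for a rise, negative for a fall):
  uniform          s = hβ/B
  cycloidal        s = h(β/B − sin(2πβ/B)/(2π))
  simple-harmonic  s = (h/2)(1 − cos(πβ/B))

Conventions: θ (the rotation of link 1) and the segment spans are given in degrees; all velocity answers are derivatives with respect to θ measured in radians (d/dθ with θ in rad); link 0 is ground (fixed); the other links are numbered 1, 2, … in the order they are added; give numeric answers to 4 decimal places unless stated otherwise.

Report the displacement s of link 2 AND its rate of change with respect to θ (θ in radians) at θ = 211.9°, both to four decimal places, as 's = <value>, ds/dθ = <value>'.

segment 1 (0° to 178.1°, uniform, h = 20) is passed completely: s = 0.0000 + (20) = 20.0000
θ = 211.9° falls in segment 2 (178.1° to 226.4°, cycloidal, h = 27): β = 211.9 − 178.1 = 33.8°, B = 48.3°; Δs = 27·(0.6998 − sin(2π·0.6998)/(2π)) = 22.9795; s = 20.0000 + 22.9795 = 42.9795
velocity in seg [178.1°–226.4°] (cycloidal), θ in radians: β = 33.8° = 0.5899 rad, B = 48.3° = 0.8430 rad; ds/dθ = (h/B)(1 − cos(2πβ/B)) = (27/0.8430)(1 − cos(2π·0.6998)) = 41.965726 mm/rad

s = 42.9795, ds/dθ = 41.9657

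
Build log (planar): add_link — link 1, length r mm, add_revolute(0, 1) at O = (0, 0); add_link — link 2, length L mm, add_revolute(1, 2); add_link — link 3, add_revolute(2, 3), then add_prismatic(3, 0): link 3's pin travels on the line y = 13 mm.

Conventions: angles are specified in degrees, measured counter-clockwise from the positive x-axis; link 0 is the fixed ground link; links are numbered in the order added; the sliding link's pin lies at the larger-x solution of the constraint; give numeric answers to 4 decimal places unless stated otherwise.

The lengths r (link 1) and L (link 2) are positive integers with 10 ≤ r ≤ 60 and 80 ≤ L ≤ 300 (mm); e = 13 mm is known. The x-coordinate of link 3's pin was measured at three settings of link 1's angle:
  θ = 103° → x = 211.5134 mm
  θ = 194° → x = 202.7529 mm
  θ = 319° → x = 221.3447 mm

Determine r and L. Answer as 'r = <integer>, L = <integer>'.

constraint per measurement: (x − r cos θ)² + (r sin θ − e)² = L²
subtracting the θ₁ and θ₂ equations cancels the r² and L² terms:
r = (x₁² − x₂²) / (2[(x₁cos θ₁ + e sin θ₁) − (x₂cos θ₂ + e sin θ₂)]) = 11.0001 → r = 11
L² = (x₁ − r cos θ₁)² + (r sin θ₁ − e)² = 45796.0121 → L = 214.0000 → L = 214
check at θ₃=319°: x = 221.3447 (printed 221.3447) ✓

r = 11, L = 214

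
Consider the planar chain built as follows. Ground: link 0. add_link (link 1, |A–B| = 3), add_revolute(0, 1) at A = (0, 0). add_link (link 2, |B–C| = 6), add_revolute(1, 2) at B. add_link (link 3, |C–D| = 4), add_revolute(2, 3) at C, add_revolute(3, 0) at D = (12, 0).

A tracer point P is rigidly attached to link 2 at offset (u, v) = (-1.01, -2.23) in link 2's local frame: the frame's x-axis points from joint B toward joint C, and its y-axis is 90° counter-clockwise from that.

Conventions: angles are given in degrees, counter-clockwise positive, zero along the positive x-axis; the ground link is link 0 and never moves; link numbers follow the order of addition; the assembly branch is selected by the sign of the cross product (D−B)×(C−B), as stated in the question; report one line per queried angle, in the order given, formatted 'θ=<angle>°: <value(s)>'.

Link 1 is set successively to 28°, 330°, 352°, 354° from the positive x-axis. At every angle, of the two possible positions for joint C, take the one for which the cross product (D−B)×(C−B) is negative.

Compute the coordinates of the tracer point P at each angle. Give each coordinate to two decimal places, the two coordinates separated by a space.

A=(0,0), D=(12.00,0)
θ=28°: B = A + 3.00·(cos28°, sin28°) = (2.6488, 1.4084)
θ=28°: |BD| = 9.4566
θ=28°: circle(B,6.00) ∩ circle(D,4.00): a=5.7858, h=1.5890
θ=28°:   candidates: C₊=(8.6067,2.1180) cross=15.026; C₋=(8.1334,-1.0245) cross=-15.026
θ=28°:   branch - wants cross < 0 → take C=(8.1334,-1.0245) (cross=-15.026)
θ=28°: ex = (C−B)/|BC| = (0.9141,-0.4055); ey = (0.4055,0.9141)
θ=28°: P = B + -1.01·ex + -2.23·ey = (0.8214,-0.2205)
θ=330°: B = A + 3.00·(cos330°, sin330°) = (2.5981, -1.5000)
θ=330°: |BD| = 9.5208
θ=330°: circle(B,6.00) ∩ circle(D,4.00): a=5.8107, h=1.4951
θ=330°:   candidates: C₊=(8.1007,0.8919) cross=14.234; C₋=(8.5718,-2.0609) cross=-14.234
θ=330°:   branch - wants cross < 0 → take C=(8.5718,-2.0609) (cross=-14.234)
θ=330°: ex = (C−B)/|BC| = (0.9956,-0.0935); ey = (0.0935,0.9956)
θ=330°: P = B + -1.01·ex + -2.23·ey = (1.3840,-3.6258)
θ=352°: B = A + 3.00·(cos352°, sin352°) = (2.9708, -0.4175)
θ=352°: |BD| = 9.0388
θ=352°: circle(B,6.00) ∩ circle(D,4.00): a=5.6258, h=2.0859
θ=352°:   candidates: C₊=(8.4942,1.9260) cross=18.854; C₋=(8.6869,-2.2413) cross=-18.854
θ=352°:   branch - wants cross < 0 → take C=(8.6869,-2.2413) (cross=-18.854)
θ=352°: ex = (C−B)/|BC| = (0.9527,-0.3040); ey = (0.3040,0.9527)
θ=352°: P = B + -1.01·ex + -2.23·ey = (1.3308,-2.2350)
θ=354°: B = A + 3.00·(cos354°, sin354°) = (2.9836, -0.3136)
θ=354°: |BD| = 9.0219
θ=354°: circle(B,6.00) ∩ circle(D,4.00): a=5.6194, h=2.1030
θ=354°:   candidates: C₊=(8.5264,1.9835) cross=18.973; C₋=(8.6726,-2.2200) cross=-18.973
θ=354°:   branch - wants cross < 0 → take C=(8.6726,-2.2200) (cross=-18.973)
θ=354°: ex = (C−B)/|BC| = (0.9482,-0.3177); ey = (0.3177,0.9482)
θ=354°: P = B + -1.01·ex + -2.23·ey = (1.3173,-2.1071)

θ=28°: 0.82 -0.22
θ=330°: 1.38 -3.63
θ=352°: 1.33 -2.24
θ=354°: 1.32 -2.11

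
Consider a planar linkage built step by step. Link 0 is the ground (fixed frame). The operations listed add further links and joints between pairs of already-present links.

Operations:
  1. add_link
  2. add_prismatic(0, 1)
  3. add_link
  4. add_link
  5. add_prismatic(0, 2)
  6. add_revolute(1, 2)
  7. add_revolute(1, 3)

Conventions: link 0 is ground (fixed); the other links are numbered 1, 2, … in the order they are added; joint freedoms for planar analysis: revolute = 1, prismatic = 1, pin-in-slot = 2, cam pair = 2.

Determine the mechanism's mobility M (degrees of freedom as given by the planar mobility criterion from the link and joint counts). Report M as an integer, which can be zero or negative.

link 0 = ground. State L|J1|J2 = 1|0|0
+link1  2|0|0
P(0,1) f=1→J1  2|1|0
+link2  3|1|0
+link3  4|1|0
P(0,2) f=1→J1  4|2|0
R(1,2) f=1→J1  4|3|0
R(1,3) f=1→J1  4|4|0
M = 3(4−1)−2·4−0 = 9−8−0 = 1

M = 1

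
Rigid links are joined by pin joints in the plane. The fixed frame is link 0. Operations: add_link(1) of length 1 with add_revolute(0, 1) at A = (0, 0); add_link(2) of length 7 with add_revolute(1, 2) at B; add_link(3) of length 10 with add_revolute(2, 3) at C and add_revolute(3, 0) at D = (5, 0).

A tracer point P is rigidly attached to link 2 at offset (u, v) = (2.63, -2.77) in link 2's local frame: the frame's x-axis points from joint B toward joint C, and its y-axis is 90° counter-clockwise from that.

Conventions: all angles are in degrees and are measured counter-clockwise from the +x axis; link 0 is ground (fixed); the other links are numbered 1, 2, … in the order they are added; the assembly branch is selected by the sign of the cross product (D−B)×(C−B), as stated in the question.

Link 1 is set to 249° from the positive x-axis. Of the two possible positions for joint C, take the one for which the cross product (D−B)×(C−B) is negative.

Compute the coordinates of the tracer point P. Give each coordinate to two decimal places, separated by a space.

A=(0,0), D=(5.00,0)
B = A + 1.00·(cos249°, sin249°) = (-0.3584, -0.9336)
|BD| = 5.4391
circle(B,7.00) ∩ circle(D,10.00): a=-1.9687, h=6.7174
  candidates: C₊=(-3.4509,5.3463) cross=36.537; C₋=(-1.1449,-7.8893) cross=-36.537
  branch - wants cross < 0 → take C=(-1.1449,-7.8893) (cross=-36.537)
ex = (C−B)/|BC| = (-0.1124,-0.9937); ey = (0.9937,-0.1124)
P = B + 2.63·ex + -2.77·ey = (-3.4063,-3.2357)

-3.41 -3.24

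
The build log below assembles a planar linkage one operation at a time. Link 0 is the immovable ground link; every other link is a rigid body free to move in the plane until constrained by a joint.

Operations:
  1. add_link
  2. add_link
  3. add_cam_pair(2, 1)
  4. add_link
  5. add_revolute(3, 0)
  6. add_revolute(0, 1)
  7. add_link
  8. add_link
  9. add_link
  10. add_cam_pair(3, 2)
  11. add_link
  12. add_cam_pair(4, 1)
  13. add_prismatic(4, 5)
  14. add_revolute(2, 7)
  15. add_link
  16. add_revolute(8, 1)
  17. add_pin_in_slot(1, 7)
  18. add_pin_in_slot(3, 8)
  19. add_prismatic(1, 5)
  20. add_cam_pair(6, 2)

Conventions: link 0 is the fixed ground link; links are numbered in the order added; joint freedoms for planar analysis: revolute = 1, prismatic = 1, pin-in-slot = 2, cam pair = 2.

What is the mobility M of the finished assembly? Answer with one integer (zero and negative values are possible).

link 0 = ground. State L|J1|J2 = 1|0|0
+link1  2|0|0
+link2  3|0|0
C(2,1) f=2→J2  3|0|1
+link3  4|0|1
R(3,0) f=1→J1  4|1|1
R(0,1) f=1→J1  4|2|1
+link4  5|2|1
+link5  6|2|1
+link6  7|2|1
C(3,2) f=2→J2  7|2|2
+link7  8|2|2
C(4,1) f=2→J2  8|2|3
P(4,5) f=1→J1  8|3|3
R(2,7) f=1→J1  8|4|3
+link8  9|4|3
R(8,1) f=1→J1  9|5|3
PS(1,7) f=2→J2  9|5|4
PS(3,8) f=2→J2  9|5|5
P(1,5) f=1→J1  9|6|5
C(6,2) f=2→J2  9|6|6
M = 3(9−1)−2·6−6 = 24−12−6 = 6

M = 6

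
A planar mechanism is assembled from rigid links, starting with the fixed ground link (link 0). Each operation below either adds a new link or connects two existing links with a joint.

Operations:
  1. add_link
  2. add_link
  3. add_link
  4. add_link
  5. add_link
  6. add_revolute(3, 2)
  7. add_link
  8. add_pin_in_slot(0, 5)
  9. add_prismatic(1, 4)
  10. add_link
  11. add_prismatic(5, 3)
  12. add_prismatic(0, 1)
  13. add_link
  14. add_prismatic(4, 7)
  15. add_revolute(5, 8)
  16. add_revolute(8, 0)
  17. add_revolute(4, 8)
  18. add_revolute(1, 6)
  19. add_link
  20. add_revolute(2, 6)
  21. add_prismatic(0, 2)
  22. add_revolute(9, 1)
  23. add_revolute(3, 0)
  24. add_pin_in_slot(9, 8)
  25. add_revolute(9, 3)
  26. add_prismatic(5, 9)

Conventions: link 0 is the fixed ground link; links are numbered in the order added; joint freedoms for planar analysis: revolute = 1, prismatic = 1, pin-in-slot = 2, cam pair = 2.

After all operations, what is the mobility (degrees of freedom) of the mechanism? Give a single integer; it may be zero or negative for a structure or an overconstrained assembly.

L=1 J1=0 J2=0
add link → L=2 J1=0 J2=0
add link → L=3 J1=0 J2=0
add link → L=4 J1=0 J2=0
add link → L=5 J1=0 J2=0
add link → L=6 J1=0 J2=0
R@3,2 dof=1 J1 → L=6 J1=1 J2=0
add link → L=7 J1=1 J2=0
PS@0,5 dof=2 J2 → L=7 J1=1 J2=1
P@1,4 dof=1 J1 → L=7 J1=2 J2=1
add link → L=8 J1=2 J2=1
P@5,3 dof=1 J1 → L=8 J1=3 J2=1
P@0,1 dof=1 J1 → L=8 J1=4 J2=1
add link → L=9 J1=4 J2=1
P@4,7 dof=1 J1 → L=9 J1=5 J2=1
R@5,8 dof=1 J1 → L=9 J1=6 J2=1
R@8,0 dof=1 J1 → L=9 J1=7 J2=1
R@4,8 dof=1 J1 → L=9 J1=8 J2=1
R@1,6 dof=1 J1 → L=9 J1=9 J2=1
add link → L=10 J1=9 J2=1
R@2,6 dof=1 J1 → L=10 J1=10 J2=1
P@0,2 dof=1 J1 → L=10 J1=11 J2=1
R@9,1 dof=1 J1 → L=10 J1=12 J2=1
R@3,0 dof=1 J1 → L=10 J1=13 J2=1
PS@9,8 dof=2 J2 → L=10 J1=13 J2=2
R@9,3 dof=1 J1 → L=10 J1=14 J2=2
P@5,9 dof=1 J1 → L=10 J1=15 J2=2
M=3(L−1)−2J1−J2=3·9−2·15−2=-5

M = -5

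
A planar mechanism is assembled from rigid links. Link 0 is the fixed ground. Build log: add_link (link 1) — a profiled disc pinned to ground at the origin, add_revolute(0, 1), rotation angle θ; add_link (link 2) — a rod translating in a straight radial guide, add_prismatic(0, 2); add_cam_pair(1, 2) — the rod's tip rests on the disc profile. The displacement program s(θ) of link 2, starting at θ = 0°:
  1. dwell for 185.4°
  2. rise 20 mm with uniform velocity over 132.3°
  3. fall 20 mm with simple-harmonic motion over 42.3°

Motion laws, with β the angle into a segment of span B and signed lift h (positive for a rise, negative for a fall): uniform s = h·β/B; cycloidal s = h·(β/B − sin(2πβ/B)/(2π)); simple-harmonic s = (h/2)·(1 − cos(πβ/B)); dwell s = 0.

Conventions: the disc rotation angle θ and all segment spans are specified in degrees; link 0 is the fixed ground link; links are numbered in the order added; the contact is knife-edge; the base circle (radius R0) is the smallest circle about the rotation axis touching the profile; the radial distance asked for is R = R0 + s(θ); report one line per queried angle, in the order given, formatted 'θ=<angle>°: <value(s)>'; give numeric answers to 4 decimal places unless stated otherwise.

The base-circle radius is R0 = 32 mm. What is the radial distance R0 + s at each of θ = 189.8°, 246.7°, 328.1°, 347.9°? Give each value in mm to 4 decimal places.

seg 1 [0°–185.4°] dwell: s stays 0.0000
seg 2 [185.4°–317.7°] uniform, h=20: θ=189.8° here. β=4.4, B=132.3. 20·4.4/132.3 = 0.6652 → s = 0.6652
seg 2 [185.4°–317.7°] uniform, h=20: θ=246.7° here. β=61.3, B=132.3. 20·61.3/132.3 = 9.2668 → s = 9.2668
seg 2 [185.4°–317.7°] uniform, h=20: full span → s += 20 → s = 20.0000
seg 3 [317.7°–360°] simple-harmonic, h=-20: θ=328.1° here. β=10.4, B=42.3. -20/2·(1 − cos(π·0.2459)) = -2.8376 → s = 17.1624
seg 3 [317.7°–360°] simple-harmonic, h=-20: θ=347.9° here. β=30.2, B=42.3. -20/2·(1 − cos(π·0.7139)) = -16.2266 → s = 3.7734
θ=189.8°: R = R0 + s = 32 + 0.6652 = 32.6652
θ=246.7°: R = R0 + s = 32 + 9.2668 = 41.2668
θ=328.1°: R = R0 + s = 32 + 17.1624 = 49.1624
θ=347.9°: R = R0 + s = 32 + 3.7734 = 35.7734

θ=189.8°: 32.6652
θ=246.7°: 41.2668
θ=328.1°: 49.1624
θ=347.9°: 35.7734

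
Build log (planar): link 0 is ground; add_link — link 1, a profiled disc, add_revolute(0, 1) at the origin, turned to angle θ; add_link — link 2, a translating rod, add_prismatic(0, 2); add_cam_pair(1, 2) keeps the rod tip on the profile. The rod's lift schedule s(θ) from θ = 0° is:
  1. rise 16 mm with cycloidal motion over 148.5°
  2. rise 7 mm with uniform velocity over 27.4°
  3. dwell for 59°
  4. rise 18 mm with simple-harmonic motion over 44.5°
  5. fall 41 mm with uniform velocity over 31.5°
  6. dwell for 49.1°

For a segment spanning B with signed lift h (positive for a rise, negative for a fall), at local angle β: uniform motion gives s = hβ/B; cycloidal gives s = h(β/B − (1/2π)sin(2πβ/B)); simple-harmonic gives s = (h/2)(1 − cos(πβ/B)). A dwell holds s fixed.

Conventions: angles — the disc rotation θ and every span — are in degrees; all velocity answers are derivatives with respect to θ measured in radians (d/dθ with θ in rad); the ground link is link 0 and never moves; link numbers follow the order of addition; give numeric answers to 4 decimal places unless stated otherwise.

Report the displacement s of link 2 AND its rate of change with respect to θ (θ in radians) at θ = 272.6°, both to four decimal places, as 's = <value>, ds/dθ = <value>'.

seg 1 [0°–148.5°] cycloidal, h=16: full span → s += 16 → s = 16.0000
seg 2 [148.5°–175.9°] uniform, h=7: full span → s += 7 → s = 23.0000
seg 3 [175.9°–234.9°] dwell: s stays 23.0000
seg 4 [234.9°–279.4°] simple-harmonic, h=18: θ=272.6° here. β=37.7, B=44.5. 18/2·(1 − cos(π·0.8472)) = 16.9827 → s = 39.9827
velocity in seg [234.9°–279.4°] (simple-harmonic), θ in radians: β = 37.7° = 0.6580 rad, B = 44.5° = 0.7767 rad; ds/dθ = (πh/(2B)) sin(πβ/B) = (π·18/(2·0.7767)) sin(π·0.8472) = 16.812891 mm/rad

s = 39.9827, ds/dθ = 16.8129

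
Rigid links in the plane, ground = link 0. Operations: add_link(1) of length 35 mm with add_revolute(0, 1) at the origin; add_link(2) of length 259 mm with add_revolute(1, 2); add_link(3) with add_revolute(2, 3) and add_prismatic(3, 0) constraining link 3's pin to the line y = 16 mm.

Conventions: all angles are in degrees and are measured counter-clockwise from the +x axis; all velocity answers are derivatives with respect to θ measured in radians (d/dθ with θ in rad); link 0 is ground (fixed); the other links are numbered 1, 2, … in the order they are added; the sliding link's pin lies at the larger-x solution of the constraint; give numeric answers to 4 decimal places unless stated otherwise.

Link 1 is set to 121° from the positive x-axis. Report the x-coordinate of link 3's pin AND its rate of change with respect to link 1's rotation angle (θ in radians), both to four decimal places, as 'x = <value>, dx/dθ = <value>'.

geometry: r = 35 mm, L = 259 mm, e = 16 mm
crank pin P = (r cos θ, r sin θ) = (-18.026333, 30.000856)
h = r sin θ − e = 30.000856 − 16 = 14.000856
x = r cos θ + √(L² − h²) = -18.026333 + 258.621299 = 240.594966
dx/dθ = −r sin θ − h·r cos θ/√(L² − h²) (θ in radians; h = 14.000856) = -29.024973

x = 240.5950, dx/dθ = -29.0250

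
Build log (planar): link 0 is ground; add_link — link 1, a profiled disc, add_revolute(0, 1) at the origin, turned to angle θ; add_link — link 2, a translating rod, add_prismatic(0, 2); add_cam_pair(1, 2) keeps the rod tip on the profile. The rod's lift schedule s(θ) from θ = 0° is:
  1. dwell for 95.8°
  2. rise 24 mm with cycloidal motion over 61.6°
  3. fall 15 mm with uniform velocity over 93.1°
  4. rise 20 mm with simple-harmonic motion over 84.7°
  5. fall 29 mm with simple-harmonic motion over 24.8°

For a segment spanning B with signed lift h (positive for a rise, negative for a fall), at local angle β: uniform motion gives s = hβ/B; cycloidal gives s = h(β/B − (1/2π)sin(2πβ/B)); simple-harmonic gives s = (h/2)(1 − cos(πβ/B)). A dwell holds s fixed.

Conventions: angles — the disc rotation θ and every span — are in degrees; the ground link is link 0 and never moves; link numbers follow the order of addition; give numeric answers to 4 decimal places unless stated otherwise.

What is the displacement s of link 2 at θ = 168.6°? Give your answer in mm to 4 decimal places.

seg 1 [0°–95.8°] dwell: s stays 0.0000
seg 2 [95.8°–157.4°] cycloidal, h=24: full span → s += 24 → s = 24.0000
seg 3 [157.4°–250.5°] uniform, h=-15: θ=168.6° here. β=11.2, B=93.1. -15·11.2/93.1 = -1.8045 → s = 22.1955

22.1955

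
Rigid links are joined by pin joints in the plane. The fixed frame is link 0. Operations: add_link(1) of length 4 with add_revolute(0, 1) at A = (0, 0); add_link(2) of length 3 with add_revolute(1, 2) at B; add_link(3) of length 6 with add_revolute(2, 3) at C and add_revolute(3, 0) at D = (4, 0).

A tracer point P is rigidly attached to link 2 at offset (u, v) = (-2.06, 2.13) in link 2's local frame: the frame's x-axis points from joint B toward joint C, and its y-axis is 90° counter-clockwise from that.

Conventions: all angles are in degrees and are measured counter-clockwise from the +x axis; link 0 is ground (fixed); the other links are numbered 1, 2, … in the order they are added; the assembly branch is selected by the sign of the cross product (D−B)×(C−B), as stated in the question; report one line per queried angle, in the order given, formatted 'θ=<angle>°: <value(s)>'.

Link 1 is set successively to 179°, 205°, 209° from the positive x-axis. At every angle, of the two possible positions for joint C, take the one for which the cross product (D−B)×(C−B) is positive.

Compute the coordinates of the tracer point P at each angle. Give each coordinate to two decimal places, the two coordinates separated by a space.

A=(0,0), D=(4.00,0)
θ=179°: B = A + 4.00·(cos179°, sin179°) = (-3.9994, 0.0698)
θ=179°: |BD| = 7.9997
θ=179°: circle(B,3.00) ∩ circle(D,6.00): a=2.3123, h=1.9114
θ=179°:   candidates: C₊=(-1.6705,1.9609) cross=15.290; C₋=(-1.7039,-1.8617) cross=-15.290
θ=179°:   branch + wants cross > 0 → take C=(-1.6705,1.9609) (cross=15.290)
θ=179°: ex = (C−B)/|BC| = (0.7763,0.6304); ey = (-0.6304,0.7763)
θ=179°: P = B + -2.06·ex + 2.13·ey = (-6.9412,0.4247)
θ=205°: B = A + 4.00·(cos205°, sin205°) = (-3.6252, -1.6905)
θ=205°: |BD| = 7.8104
θ=205°: circle(B,3.00) ∩ circle(D,6.00): a=2.1767, h=2.0644
θ=205°:   candidates: C₊=(-1.9469,0.7962) cross=16.124; C₋=(-1.0533,-3.2349) cross=-16.124
θ=205°:   branch + wants cross > 0 → take C=(-1.9469,0.7962) (cross=16.124)
θ=205°: ex = (C−B)/|BC| = (0.5594,0.8289); ey = (-0.8289,0.5594)
θ=205°: P = B + -2.06·ex + 2.13·ey = (-6.5432,-2.2064)
θ=209°: B = A + 4.00·(cos209°, sin209°) = (-3.4985, -1.9392)
θ=209°: |BD| = 7.7452
θ=209°: circle(B,3.00) ∩ circle(D,6.00): a=2.1296, h=2.1130
θ=209°:   candidates: C₊=(-1.9658,0.6397) cross=16.366; C₋=(-0.9077,-3.4518) cross=-16.366
θ=209°:   branch + wants cross > 0 → take C=(-1.9658,0.6397) (cross=16.366)
θ=209°: ex = (C−B)/|BC| = (0.5109,0.8596); ey = (-0.8596,0.5109)
θ=209°: P = B + -2.06·ex + 2.13·ey = (-6.3820,-2.6219)

θ=179°: -6.94 0.42
θ=205°: -6.54 -2.21
θ=209°: -6.38 -2.62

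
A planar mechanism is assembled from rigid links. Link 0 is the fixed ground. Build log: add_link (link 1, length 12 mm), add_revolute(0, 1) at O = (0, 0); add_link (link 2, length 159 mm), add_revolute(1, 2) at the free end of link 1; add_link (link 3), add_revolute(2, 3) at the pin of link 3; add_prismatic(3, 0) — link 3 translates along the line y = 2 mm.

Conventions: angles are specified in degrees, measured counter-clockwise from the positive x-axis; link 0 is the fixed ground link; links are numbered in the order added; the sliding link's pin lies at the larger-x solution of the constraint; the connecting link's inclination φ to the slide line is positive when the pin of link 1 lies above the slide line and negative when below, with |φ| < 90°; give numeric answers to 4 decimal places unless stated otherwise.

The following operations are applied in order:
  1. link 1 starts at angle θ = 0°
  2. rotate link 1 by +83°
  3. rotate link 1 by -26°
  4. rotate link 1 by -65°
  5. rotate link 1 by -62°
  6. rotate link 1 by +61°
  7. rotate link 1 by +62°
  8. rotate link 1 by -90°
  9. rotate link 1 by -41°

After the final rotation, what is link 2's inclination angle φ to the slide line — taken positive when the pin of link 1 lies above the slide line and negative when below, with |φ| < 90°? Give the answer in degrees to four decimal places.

geometry: r = 12 mm, L = 159 mm, e = 2 mm; θ starts at 0°
rotate link 1 by +83°: θ ← 0° +83° = 83°
rotate link 1 by -26°: θ ← 83° -26° = 57°
rotate link 1 by -65°: θ ← 57° -65° = -8°
rotate link 1 by -62°: θ ← -8° -62° = -70°
rotate link 1 by +61°: θ ← -70° +61° = -9°
rotate link 1 by +62°: θ ← -9° +62° = 53°
rotate link 1 by -90°: θ ← 53° -90° = -37°
rotate link 1 by -41°: θ ← -37° -41° = -78°
h = r sin θ − e = -11.737771 − 2 = -13.737771
sin φ = h / L = -13.737771 / 159 = -0.08640108
φ = arcsin(-0.08640108) = -4.956597°

-4.9566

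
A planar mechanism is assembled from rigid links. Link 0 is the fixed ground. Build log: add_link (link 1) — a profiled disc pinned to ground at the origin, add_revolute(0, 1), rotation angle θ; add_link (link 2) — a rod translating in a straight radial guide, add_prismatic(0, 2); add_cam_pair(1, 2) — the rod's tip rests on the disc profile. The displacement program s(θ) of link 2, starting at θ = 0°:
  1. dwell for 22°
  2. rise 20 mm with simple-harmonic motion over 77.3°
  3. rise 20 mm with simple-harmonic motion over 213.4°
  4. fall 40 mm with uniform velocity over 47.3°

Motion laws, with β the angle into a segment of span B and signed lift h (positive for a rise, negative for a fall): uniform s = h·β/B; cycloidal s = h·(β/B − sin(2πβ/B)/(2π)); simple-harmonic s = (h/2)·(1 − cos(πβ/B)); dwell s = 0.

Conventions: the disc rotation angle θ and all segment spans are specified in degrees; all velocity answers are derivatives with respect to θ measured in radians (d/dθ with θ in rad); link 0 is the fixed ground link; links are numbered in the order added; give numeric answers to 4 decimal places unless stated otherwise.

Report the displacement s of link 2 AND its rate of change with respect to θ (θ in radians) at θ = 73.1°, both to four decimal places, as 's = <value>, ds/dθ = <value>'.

seg 1 [0°–22°] dwell: s stays 0.0000
seg 2 [22°–99.3°] simple-harmonic, h=20: θ=73.1° here. β=51.1, B=77.3. 20/2·(1 − cos(π·0.6611)) = 14.8467 → s = 14.8467
velocity in seg [22°–99.3°] (simple-harmonic), θ in radians: β = 51.1° = 0.8919 rad, B = 77.3° = 1.3491 rad; ds/dθ = (πh/(2B)) sin(πβ/B) = (π·20/(2·1.3491)) sin(π·0.6611) = 20.368090 mm/rad

s = 14.8467, ds/dθ = 20.3681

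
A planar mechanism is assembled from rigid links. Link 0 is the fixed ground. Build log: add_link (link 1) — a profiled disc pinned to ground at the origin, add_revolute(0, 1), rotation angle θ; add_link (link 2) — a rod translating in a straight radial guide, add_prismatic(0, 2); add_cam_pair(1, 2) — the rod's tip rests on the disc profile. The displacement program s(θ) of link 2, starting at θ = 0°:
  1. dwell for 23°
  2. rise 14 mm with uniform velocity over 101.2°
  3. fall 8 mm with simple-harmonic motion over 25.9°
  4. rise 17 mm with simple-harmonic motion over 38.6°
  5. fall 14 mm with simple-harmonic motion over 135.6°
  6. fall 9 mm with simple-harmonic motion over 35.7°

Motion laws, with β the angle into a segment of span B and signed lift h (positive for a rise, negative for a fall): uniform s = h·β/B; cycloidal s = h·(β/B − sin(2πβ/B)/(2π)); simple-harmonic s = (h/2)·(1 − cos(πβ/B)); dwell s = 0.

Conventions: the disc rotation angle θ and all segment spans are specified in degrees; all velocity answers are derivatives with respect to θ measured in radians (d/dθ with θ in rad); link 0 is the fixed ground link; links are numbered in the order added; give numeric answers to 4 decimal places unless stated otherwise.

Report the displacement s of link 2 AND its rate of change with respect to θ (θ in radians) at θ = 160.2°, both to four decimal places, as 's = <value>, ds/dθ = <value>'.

seg 1 [0°–23°] dwell: s stays 0.0000
seg 2 [23°–124.2°] uniform, h=14: full span → s += 14 → s = 14.0000
seg 3 [124.2°–150.1°] simple-harmonic, h=-8: full span → s += -8 → s = 6.0000
seg 4 [150.1°–188.7°] simple-harmonic, h=17: θ=160.2° here. β=10.1, B=38.6. 17/2·(1 − cos(π·0.2617)) = 2.7137 → s = 8.7137
velocity in seg [150.1°–188.7°] (simple-harmonic), θ in radians: β = 10.1° = 0.1763 rad, B = 38.6° = 0.6737 rad; ds/dθ = (πh/(2B)) sin(πβ/B) = (π·17/(2·0.6737)) sin(π·0.2617) = 29.035295 mm/rad

s = 8.7137, ds/dθ = 29.0353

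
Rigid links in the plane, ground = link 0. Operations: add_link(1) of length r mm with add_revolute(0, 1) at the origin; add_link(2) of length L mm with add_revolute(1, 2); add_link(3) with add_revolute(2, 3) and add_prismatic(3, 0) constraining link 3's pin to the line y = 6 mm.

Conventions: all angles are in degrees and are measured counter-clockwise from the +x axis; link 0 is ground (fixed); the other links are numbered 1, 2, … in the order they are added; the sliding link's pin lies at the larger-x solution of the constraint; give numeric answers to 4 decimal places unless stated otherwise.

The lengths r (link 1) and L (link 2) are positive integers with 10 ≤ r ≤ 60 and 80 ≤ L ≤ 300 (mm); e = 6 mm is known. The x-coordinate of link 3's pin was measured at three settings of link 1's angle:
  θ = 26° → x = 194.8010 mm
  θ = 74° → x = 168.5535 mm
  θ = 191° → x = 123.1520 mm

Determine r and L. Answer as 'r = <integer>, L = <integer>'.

constraint per measurement: (x − r cos θ)² + (r sin θ − e)² = L²
subtracting the θ₁ and θ₂ equations cancels the r² and L² terms:
r = (x₁² − x₂²) / (2[(x₁cos θ₁ + e sin θ₁) − (x₂cos θ₂ + e sin θ₂)]) = 37.9999 → r = 38
L² = (x₁ − r cos θ₁)² + (r sin θ₁ − e)² = 25920.9980 → L = 161.0000 → L = 161
check at θ₃=191°: x = 123.1520 (printed 123.1520) ✓

r = 38, L = 161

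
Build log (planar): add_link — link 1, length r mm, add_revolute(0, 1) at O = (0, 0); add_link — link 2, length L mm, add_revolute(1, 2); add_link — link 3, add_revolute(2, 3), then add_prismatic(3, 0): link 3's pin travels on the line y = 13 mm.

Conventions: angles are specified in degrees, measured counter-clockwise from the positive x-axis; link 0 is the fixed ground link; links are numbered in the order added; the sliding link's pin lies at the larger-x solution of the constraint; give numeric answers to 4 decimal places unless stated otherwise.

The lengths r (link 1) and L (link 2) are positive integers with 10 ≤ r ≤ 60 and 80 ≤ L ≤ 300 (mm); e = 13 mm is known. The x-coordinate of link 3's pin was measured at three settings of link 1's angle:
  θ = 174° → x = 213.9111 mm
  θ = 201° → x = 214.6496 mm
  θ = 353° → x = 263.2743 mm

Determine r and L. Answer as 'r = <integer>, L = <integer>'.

constraint per measurement: (x − r cos θ)² + (r sin θ − e)² = L²
subtracting the θ₁ and θ₂ equations cancels the r² and L² terms:
r = (x₁² − x₂²) / (2[(x₁cos θ₁ + e sin θ₁) − (x₂cos θ₂ + e sin θ₂)]) = 25.0035 → r = 25
L² = (x₁ − r cos θ₁)² + (r sin θ₁ − e)² = 57120.9788 → L = 239.0000 → L = 239
check at θ₃=353°: x = 263.2743 (printed 263.2743) ✓

r = 25, L = 239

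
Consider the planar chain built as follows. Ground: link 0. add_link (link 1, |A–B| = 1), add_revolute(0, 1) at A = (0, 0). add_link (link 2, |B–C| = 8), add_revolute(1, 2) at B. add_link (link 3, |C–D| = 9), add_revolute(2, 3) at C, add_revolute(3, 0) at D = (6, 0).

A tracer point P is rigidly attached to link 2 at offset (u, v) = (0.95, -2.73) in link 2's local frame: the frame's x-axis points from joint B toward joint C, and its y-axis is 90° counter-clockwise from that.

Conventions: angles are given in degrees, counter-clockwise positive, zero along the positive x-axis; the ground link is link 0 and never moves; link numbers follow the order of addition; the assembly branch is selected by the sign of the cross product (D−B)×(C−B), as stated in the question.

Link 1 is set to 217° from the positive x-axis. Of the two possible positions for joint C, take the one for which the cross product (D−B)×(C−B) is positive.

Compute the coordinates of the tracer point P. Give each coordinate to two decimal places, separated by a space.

A=(0,0), D=(6.00,0)
B = A + 1.00·(cos217°, sin217°) = (-0.7986, -0.6018)
|BD| = 6.8252
circle(B,8.00) ∩ circle(D,9.00): a=2.1672, h=7.7009
  candidates: C₊=(0.6811,7.2601) cross=52.560; C₋=(2.0392,-8.0816) cross=-52.560
  branch + wants cross > 0 → take C=(0.6811,7.2601) (cross=52.560)
ex = (C−B)/|BC| = (0.1850,0.9827); ey = (-0.9827,0.1850)
P = B + 0.95·ex + -2.73·ey = (2.0600,-0.1732)

2.06 -0.17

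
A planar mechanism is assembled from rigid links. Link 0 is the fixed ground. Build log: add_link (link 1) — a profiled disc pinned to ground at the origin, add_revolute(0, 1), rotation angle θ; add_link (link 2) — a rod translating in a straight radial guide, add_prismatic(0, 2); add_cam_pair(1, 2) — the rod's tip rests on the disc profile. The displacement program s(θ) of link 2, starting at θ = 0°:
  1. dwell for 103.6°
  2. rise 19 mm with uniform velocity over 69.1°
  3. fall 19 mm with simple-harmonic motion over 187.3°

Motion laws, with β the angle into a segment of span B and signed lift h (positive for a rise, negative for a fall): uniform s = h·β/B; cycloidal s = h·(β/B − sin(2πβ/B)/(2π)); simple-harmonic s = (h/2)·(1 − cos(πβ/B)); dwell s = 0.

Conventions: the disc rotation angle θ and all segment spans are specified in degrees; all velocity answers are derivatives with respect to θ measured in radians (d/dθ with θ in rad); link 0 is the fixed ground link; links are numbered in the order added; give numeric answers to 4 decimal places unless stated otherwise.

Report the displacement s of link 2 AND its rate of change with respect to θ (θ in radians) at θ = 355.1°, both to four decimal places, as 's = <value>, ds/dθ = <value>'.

seg 1 [0°–103.6°] dwell: s stays 0.0000
seg 2 [103.6°–172.7°] uniform, h=19: full span → s += 19 → s = 19.0000
seg 3 [172.7°–360°] simple-harmonic, h=-19: θ=355.1° here. β=182.4, B=187.3. -19/2·(1 − cos(π·0.9738)) = -18.9679 → s = 0.0321
velocity in seg [172.7°–360°] (simple-harmonic), θ in radians: β = 182.4° = 3.1835 rad, B = 187.3° = 3.2690 rad; ds/dθ = (πh/(2B)) sin(πβ/B) = (π·(-19)/(2·3.2690)) sin(π·0.9738) = -0.749510 mm/rad

s = 0.0321, ds/dθ = -0.7495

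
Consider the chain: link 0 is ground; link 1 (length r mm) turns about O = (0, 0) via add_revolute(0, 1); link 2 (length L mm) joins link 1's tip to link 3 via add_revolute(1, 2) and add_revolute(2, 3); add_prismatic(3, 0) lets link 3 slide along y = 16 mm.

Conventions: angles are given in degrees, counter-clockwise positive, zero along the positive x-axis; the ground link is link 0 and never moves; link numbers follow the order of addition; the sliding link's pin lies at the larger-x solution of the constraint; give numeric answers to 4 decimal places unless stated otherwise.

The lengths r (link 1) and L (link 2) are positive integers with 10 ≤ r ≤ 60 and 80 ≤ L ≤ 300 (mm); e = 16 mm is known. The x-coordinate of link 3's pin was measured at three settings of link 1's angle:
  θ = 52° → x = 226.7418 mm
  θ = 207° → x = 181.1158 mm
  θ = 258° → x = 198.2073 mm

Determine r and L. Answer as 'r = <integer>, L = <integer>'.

constraint per measurement: (x − r cos θ)² + (r sin θ − e)² = L²
subtracting the θ₁ and θ₂ equations cancels the r² and L² terms:
r = (x₁² − x₂²) / (2[(x₁cos θ₁ + e sin θ₁) − (x₂cos θ₂ + e sin θ₂)]) = 29.0000 → r = 29
L² = (x₁ − r cos θ₁)² + (r sin θ₁ − e)² = 43680.9908 → L = 209.0000 → L = 209
check at θ₃=258°: x = 198.2073 (printed 198.2073) ✓

r = 29, L = 209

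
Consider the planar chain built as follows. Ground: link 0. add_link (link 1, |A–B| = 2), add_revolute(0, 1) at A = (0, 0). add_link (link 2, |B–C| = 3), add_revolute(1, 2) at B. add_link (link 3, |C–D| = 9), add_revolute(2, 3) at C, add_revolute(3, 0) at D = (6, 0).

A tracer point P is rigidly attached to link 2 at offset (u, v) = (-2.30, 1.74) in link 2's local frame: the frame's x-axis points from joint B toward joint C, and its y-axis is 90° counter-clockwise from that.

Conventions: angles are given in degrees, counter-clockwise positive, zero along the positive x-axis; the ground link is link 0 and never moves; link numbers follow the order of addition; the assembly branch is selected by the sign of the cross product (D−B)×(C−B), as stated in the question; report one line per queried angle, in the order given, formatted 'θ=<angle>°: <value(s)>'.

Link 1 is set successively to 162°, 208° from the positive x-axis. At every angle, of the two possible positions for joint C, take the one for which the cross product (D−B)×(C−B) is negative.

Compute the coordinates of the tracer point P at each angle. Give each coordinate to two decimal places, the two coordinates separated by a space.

A=(0,0), D=(6.00,0)
θ=162°: B = A + 2.00·(cos162°, sin162°) = (-1.9021, 0.6180)
θ=162°: |BD| = 7.9262
θ=162°: circle(B,3.00) ∩ circle(D,9.00): a=-0.5788, h=2.9436
θ=162°:   candidates: C₊=(-2.2496,3.5978) cross=23.332; C₋=(-2.7086,-2.2715) cross=-23.332
θ=162°:   branch - wants cross < 0 → take C=(-2.7086,-2.2715) (cross=-23.332)
θ=162°: ex = (C−B)/|BC| = (-0.2688,-0.9632); ey = (0.9632,-0.2688)
θ=162°: P = B + -2.30·ex + 1.74·ey = (0.3922,2.3656)
θ=208°: B = A + 2.00·(cos208°, sin208°) = (-1.7659, -0.9389)
θ=208°: |BD| = 7.8225
θ=208°: circle(B,3.00) ∩ circle(D,9.00): a=-0.6909, h=2.9194
θ=208°:   candidates: C₊=(-2.8022,1.8764) cross=22.837; C₋=(-2.1014,-3.9201) cross=-22.837
θ=208°:   branch - wants cross < 0 → take C=(-2.1014,-3.9201) (cross=-22.837)
θ=208°: ex = (C−B)/|BC| = (-0.1118,-0.9937); ey = (0.9937,-0.1118)
θ=208°: P = B + -2.30·ex + 1.74·ey = (0.2204,1.1520)

θ=162°: 0.39 2.37
θ=208°: 0.22 1.15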